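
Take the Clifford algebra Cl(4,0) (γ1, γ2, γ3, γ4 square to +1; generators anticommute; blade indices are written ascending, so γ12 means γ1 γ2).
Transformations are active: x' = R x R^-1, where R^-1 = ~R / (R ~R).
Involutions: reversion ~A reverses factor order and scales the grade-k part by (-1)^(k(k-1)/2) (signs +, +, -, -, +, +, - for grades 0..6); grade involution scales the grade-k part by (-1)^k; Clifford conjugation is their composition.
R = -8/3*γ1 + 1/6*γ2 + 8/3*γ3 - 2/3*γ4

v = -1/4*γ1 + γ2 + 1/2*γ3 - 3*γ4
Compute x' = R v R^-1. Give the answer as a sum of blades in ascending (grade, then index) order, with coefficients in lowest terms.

~R = -8/3*γ1 + 1/6*γ2 + 8/3*γ3 - 2/3*γ4, and R ~R = 529/36, so R^-1 = ~R / (529/36).
R v = 25/6 - 21/8*γ12 - 2/3*γ13 + 47/6*γ14 - 31/12*γ23 + 1/6*γ24 - 23/3*γ34
Answer: -2671/2116*γ1 - 479/529*γ2 + 1071/1058*γ3 + 1387/529*γ4


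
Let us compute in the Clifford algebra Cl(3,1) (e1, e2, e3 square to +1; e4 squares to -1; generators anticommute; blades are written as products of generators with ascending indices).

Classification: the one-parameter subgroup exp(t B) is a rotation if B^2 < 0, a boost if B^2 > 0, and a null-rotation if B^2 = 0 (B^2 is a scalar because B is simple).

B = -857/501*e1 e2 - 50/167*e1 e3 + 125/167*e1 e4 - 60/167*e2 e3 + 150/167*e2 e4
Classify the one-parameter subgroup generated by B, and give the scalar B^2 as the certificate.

B^2 term by term: the squares give (-857/501)^2*(e1 e2)^2 + (-50/167)^2*(e1 e3)^2 + (125/167)^2*(e1 e4)^2 + (-60/167)^2*(e2 e3)^2 + (150/167)^2*(e2 e4)^2 = 734449/251001*(-1) + 2500/27889*(-1) + 15625/27889*(+1) + 3600/27889*(-1) + 22500/27889*(+1) = -16/9 (each basis 2-blade squares to minus the product of its generators' squares); cross terms between blades sharing an index anticommute and cancel; the commuting (index-disjoint) pairs give grade-4 terms 2*c*c'*(blade product), which cancel blade by blade — e1 e2 e3 e4: 15000/27889 - 15000/27889 = 0 — confirming B is simple. So B^2 = -16/9.
Answer: rotation, certificate B^2 = -16/9. Because -16/9 is invariant under every versor sandwich, the classification follows from its sign alone.


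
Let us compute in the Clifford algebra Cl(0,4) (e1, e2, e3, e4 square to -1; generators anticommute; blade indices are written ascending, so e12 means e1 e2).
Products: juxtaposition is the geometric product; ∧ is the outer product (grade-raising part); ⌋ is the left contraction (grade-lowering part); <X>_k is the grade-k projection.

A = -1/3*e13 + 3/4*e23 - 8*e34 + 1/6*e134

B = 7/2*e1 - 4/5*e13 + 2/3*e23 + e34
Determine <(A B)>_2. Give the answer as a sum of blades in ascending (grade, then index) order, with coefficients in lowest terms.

step 1: 217/30 - 1/6*e1 - 7/6*e3 + 2/15*e4 + 17/45*e12 + 101/15*e14 - 73/12*e24 - 7/12*e34 + 21/8*e123 + 1/9*e124 - 28*e134
step 2: 17/45*e12 + 101/15*e14 - 73/12*e24 - 7/12*e34
Answer: 17/45*e12 + 101/15*e14 - 73/12*e24 - 7/12*e34


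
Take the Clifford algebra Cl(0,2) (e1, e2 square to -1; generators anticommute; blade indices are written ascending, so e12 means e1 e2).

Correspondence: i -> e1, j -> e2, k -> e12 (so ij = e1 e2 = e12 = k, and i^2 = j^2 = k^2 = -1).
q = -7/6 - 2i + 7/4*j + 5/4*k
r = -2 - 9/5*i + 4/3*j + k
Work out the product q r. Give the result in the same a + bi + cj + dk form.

In blades: q = -7/6 - 2*e1 + 7/4*e2 + 5/4*e12, r = -2 - 9/5*e1 + 4/3*e2 + e12.
Distribute q over r term by term (generator squares from the signature, products reordered to ascending indices): (-7/6)*r = 7/3 + 21/10*e1 - 14/9*e2 - 7/6*e12; (-2*e1)*r = -18/5 + 4*e1 + 2*e2 - 8/3*e12; (7/4*e2)*r = -7/3 + 7/4*e1 - 7/2*e2 + 63/20*e12; (5/4*e12)*r = -5/4 - 5/3*e1 - 9/4*e2 - 5/2*e12.
Sum: -97/20 + 371/60*e1 - 191/36*e2 - 191/60*e12; translating back through the correspondence:
Answer: -97/20 + 371/60*i - 191/36*j - 191/60*k


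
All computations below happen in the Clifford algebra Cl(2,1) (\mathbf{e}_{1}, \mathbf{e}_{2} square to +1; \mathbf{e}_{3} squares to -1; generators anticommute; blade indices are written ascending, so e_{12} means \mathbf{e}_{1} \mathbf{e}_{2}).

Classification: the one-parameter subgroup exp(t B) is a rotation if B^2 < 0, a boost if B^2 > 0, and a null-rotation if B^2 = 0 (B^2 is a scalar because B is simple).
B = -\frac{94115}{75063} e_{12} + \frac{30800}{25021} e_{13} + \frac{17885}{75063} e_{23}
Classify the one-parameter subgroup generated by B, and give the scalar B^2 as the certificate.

B^2 term by term: the squares give (-\frac{94115}{75063})^2*(e_{12})^2 + (\frac{30800}{25021})^2*(e_{13})^2 + (\frac{17885}{75063})^2*(e_{23})^2 = \frac{8857633225}{5634453969}*(-1) + \frac{948640000}{626050441}*(+1) + \frac{319873225}{5634453969}*(+1) = 0 (each basis 2-blade squares to minus the product of its generators' squares); cross terms between blades sharing an index anticommute and cancel. So B^2 = 0.
Answer: null-rotation, certificate B^2 = 0. No conjugation can change B^2 = 0; the sign gives the class.


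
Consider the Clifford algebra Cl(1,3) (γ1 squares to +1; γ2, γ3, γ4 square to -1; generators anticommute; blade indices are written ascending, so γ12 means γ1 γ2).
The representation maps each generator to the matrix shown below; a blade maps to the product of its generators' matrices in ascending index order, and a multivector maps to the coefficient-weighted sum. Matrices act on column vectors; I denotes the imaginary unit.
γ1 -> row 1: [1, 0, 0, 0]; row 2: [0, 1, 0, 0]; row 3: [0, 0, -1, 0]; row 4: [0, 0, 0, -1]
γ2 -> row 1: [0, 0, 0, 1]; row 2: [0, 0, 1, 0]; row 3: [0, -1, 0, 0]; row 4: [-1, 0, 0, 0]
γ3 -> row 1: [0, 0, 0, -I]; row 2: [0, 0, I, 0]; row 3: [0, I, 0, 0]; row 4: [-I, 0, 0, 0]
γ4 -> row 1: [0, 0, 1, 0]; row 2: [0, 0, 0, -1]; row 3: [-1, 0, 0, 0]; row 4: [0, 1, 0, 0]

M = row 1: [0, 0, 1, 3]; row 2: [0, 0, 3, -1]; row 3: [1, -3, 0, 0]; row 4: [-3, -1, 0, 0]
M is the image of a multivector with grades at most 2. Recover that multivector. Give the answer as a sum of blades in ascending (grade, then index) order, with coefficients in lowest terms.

Method: the blade images are trace-orthogonal — tr(rho(e_A) rho(e_B)^-1) = 4 if A = B and 0 otherwise — and rho(e_A)^-1 = (e_A)^2 * rho(e_A) with (e_A)^2 = +1 or -1, so the coefficient of e_A in the preimage is (e_A)^2 * tr(M rho(e_A))/4.
Nonzero projections over blades of grade <= 2: γ2: (γ2)^2 = -1, tr(M rho(γ2)) = -12, coefficient 3; γ14: (γ14)^2 = +1, tr(M rho(γ14)) = 4, coefficient 1. Every other blade of grade <= 2 projects to 0.
Answer: 3*γ2 + γ14


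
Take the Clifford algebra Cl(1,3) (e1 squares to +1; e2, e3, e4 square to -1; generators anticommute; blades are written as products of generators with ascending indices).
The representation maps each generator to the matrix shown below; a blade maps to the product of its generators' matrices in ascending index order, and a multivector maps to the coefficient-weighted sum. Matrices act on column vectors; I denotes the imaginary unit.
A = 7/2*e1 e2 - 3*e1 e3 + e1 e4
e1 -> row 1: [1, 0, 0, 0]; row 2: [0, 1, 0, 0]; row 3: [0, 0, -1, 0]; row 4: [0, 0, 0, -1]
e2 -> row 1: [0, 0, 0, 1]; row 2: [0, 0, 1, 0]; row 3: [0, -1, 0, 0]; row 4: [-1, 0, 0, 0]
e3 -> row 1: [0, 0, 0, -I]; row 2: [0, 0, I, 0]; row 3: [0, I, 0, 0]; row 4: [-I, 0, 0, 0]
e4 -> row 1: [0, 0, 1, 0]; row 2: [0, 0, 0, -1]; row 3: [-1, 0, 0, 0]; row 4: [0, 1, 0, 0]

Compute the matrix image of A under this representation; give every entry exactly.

Bivector images (products of the table entries): rho(e1 e2) = rho(e1)rho(e2) = row 1: [0, 0, 0, 1]; row 2: [0, 0, 1, 0]; row 3: [0, 1, 0, 0]; row 4: [1, 0, 0, 0]; rho(e1 e3) = rho(e1)rho(e3) = row 1: [0, 0, 0, -I]; row 2: [0, 0, I, 0]; row 3: [0, -I, 0, 0]; row 4: [I, 0, 0, 0]; rho(e1 e4) = rho(e1)rho(e4) = row 1: [0, 0, 1, 0]; row 2: [0, 0, 0, -1]; row 3: [1, 0, 0, 0]; row 4: [0, -1, 0, 0].
M = (7/2)*rho(e1 e2) + (-3)*rho(e1 e3) + (1)*rho(e1 e4), summed entrywise:
Answer: row 1: [0, 0, 1, 7/2 + 3*I]; row 2: [0, 0, 7/2 - 3*I, -1]; row 3: [1, 7/2 + 3*I, 0, 0]; row 4: [7/2 - 3*I, -1, 0, 0]


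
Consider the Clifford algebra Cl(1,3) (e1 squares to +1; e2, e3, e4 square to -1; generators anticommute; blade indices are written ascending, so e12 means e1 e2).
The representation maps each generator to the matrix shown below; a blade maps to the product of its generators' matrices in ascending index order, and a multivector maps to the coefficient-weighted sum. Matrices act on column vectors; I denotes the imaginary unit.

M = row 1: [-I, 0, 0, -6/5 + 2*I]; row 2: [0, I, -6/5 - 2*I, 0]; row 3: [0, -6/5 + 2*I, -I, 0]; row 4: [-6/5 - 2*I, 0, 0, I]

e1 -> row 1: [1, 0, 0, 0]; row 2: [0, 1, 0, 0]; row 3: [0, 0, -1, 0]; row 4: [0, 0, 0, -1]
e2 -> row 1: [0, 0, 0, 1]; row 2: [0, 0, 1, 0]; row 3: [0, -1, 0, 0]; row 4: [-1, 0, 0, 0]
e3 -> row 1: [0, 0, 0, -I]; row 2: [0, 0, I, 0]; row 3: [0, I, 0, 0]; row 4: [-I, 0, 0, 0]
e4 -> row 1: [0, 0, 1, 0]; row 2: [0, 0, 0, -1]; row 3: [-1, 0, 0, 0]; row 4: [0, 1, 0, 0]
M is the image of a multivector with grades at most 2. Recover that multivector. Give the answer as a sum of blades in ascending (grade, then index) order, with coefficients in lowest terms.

Method: the blade images are trace-orthogonal — tr(rho(e_A) rho(e_B)^-1) = 4 if A = B and 0 otherwise — and rho(e_A)^-1 = (e_A)^2 * rho(e_A) with (e_A)^2 = +1 or -1, so the coefficient of e_A in the preimage is (e_A)^2 * tr(M rho(e_A))/4.
Nonzero projections over blades of grade <= 2: e12: (e12)^2 = +1, tr(M rho(e12)) = -24/5, coefficient -6/5; e13: (e13)^2 = +1, tr(M rho(e13)) = -8, coefficient -2; e23: (e23)^2 = -1, tr(M rho(e23)) = -4, coefficient 1. Every other blade of grade <= 2 projects to 0.
Answer: -6/5*e12 - 2*e13 + e23


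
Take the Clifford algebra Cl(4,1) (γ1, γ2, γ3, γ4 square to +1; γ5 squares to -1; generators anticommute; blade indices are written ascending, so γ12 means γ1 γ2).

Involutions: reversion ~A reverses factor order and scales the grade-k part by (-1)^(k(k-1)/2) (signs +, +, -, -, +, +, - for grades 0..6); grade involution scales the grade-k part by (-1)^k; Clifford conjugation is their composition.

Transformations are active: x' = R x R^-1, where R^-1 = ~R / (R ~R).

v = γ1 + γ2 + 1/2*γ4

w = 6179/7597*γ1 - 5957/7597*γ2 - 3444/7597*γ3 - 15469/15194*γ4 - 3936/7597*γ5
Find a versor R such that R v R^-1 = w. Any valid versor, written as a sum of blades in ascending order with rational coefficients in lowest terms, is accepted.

Construction: equal norms (both 9/4) license R = v + w = 13776/7597*γ1 + 1640/7597*γ2 - 3444/7597*γ3 - 3936/7597*γ4 - 3936/7597*γ5 — nothing changes along that direction, while (v - w)/2 changes sign, so v maps onto w.
Answer: 13776/7597*γ1 + 1640/7597*γ2 - 3444/7597*γ3 - 3936/7597*γ4 - 3936/7597*γ5


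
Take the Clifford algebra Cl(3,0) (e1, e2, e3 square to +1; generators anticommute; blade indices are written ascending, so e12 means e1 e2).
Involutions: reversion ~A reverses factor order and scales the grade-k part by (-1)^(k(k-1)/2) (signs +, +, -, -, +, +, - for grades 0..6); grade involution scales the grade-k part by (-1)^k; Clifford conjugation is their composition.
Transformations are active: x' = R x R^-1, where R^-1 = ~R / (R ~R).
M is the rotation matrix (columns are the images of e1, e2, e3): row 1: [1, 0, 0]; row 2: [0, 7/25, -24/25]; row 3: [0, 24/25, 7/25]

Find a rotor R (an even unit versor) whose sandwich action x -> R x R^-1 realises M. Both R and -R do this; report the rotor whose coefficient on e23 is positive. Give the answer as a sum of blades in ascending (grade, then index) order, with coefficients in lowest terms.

Method: write R = a + b12*e12 + b13*e13 + b23*e23 with a^2 + b12^2 + b13^2 + b23^2 = 1 (so R^-1 = ~R). Expanding the columns R e_j ~R gives tr M = 4a^2 - 1 and, from the antisymmetric part, M21 - M12 = -4a*b12, M13 - M31 = 4a*b13, M32 - M23 = -4a*b23.
Here tr M = 39/25, so a^2 = (1 + tr M)/4 = 16/25 and a = ±4/5. Taking a = 4/5: M21 - M12 = 0, M13 - M31 = 0, M32 - M23 = 48/25, giving b12 = 0, b13 = 0, b23 = -3/5, i.e. R = 4/5 - 3/5*e23.
Its e23 coefficient is negative, so report the other preimage -R.
Answer: -4/5 + 3/5*e23. Key observation: the double cover Spin(3) -> SO(3) sends R and -R to the same matrix (trace 39/25 here), so the stated sign of the e23 coefficient is what selects one sheet.


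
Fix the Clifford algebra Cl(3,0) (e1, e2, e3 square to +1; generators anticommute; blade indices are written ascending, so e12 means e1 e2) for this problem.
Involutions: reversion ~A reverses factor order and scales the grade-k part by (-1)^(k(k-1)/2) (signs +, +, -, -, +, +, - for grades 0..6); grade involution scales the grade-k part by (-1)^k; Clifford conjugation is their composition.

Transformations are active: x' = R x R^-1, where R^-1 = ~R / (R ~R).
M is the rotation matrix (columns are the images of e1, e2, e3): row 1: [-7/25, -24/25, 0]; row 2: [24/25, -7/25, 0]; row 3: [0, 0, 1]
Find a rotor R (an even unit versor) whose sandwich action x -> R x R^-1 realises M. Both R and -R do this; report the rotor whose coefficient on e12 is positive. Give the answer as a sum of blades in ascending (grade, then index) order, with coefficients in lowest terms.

Method: write R = a + b12*e12 + b13*e13 + b23*e23 with a^2 + b12^2 + b13^2 + b23^2 = 1 (so R^-1 = ~R). Expanding the columns R e_j ~R gives tr M = 4a^2 - 1 and, from the antisymmetric part, M21 - M12 = -4a*b12, M13 - M31 = 4a*b13, M32 - M23 = -4a*b23.
Here tr M = 11/25, so a^2 = (1 + tr M)/4 = 9/25 and a = ±3/5. Taking a = 3/5: M21 - M12 = 48/25, M13 - M31 = 0, M32 - M23 = 0, giving b12 = -4/5, b13 = 0, b23 = 0, i.e. R = 3/5 - 4/5*e12.
Its e12 coefficient is negative, so report the other preimage -R.
Answer: -3/5 + 4/5*e12. Uniqueness: Spin(3) -> SO(3) maps R and -R to the same rotation of trace 11/25; fixing the sign of the e12 coefficient removes the ambiguity.


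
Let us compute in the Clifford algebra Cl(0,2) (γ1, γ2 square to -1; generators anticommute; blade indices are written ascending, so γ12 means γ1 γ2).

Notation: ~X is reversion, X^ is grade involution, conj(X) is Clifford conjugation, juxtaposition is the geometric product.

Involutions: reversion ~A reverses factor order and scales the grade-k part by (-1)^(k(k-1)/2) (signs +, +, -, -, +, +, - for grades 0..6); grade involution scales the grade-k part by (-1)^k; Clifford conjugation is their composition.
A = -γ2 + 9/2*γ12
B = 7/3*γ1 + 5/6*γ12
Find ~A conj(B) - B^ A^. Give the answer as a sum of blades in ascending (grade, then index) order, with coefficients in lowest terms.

first term: -15/4 + 5/6*γ1 + 21/2*γ2 - 7/3*γ12
second term: -15/4 - 5/6*γ1 + 21/2*γ2 - 7/3*γ12
Answer: 5/3*γ1


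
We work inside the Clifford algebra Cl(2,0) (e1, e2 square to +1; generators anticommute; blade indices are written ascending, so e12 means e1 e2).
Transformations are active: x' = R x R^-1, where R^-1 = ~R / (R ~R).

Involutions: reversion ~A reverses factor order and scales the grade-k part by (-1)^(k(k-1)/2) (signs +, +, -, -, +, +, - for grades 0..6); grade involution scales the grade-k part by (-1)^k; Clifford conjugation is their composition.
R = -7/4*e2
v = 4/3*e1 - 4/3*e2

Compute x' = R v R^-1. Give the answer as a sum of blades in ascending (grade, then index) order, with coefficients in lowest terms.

~R = -7/4*e2, and R ~R = 49/16, so R^-1 = ~R / (49/16).
R v = 7/3 + 7/3*e12
Answer: -4/3*e1 - 4/3*e2


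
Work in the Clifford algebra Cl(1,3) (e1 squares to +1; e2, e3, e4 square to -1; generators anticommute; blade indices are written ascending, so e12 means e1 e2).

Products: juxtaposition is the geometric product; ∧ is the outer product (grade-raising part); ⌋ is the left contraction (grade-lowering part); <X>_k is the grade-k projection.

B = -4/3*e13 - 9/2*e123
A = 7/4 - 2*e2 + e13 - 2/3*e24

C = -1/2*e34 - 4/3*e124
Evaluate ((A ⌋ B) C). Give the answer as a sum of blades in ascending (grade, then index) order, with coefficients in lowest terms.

step 1: -4/3 + 9/2*e2 + 20/3*e13 - 63/8*e123
step 2: -8/3*e14 + 67/6*e34 - 311/144*e124 - 401/36*e234
Answer: -8/3*e14 + 67/6*e34 - 311/144*e124 - 401/36*e234


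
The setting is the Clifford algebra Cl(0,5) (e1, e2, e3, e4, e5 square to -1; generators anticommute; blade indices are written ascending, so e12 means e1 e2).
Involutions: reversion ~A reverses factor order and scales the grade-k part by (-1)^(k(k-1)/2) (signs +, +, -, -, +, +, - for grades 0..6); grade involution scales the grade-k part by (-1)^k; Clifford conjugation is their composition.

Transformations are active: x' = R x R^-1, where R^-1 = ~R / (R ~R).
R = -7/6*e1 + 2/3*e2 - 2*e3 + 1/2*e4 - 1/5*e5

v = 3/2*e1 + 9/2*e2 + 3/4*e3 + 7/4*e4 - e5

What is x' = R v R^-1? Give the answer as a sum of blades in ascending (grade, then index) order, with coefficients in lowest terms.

~R = -7/6*e1 + 2/3*e2 - 2*e3 + 1/2*e4 - 1/5*e5, and R ~R = -2743/450, so R^-1 = ~R / (-2743/450).
R v = -33/40 - 25/4*e12 + 17/8*e13 - 67/24*e14 + 22/15*e15 + 19/2*e23 - 13/12*e24 + 7/30*e25 - 31/8*e34 + 43/20*e35 - 3/20*e45
Answer: -19923/10972*e1 - 23697/5486*e2 - 14169/10972*e3 - 4429/2743*e4 + 5189/5486*e5


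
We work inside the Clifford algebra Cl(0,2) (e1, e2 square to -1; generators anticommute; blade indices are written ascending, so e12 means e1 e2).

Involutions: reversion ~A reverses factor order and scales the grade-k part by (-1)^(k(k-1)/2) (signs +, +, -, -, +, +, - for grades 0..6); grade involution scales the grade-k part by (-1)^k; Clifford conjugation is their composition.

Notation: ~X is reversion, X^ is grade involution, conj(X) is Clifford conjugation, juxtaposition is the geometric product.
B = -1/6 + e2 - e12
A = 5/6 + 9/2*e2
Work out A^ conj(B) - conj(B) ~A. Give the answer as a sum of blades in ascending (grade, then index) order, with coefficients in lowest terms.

first term: -167/36 - 9/2*e1 - 1/12*e2 + 5/6*e12
second term: 157/36 - 9/2*e1 - 19/12*e2 + 5/6*e12
Answer: -9 + 3/2*e2


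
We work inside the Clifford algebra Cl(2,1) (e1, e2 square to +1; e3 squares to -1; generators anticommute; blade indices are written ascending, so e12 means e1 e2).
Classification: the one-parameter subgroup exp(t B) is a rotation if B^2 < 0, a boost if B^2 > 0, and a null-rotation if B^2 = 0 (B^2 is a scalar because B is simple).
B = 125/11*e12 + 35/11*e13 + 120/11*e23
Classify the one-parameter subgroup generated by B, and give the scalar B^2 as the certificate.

B^2 term by term: the squares give (125/11)^2*(e12)^2 + (35/11)^2*(e13)^2 + (120/11)^2*(e23)^2 = 15625/121*(-1) + 1225/121*(+1) + 14400/121*(+1) = 0 (each basis 2-blade squares to minus the product of its generators' squares); cross terms between blades sharing an index anticommute and cancel. So B^2 = 0.
Answer: null-rotation, certificate B^2 = 0. Note: conjugating B changes its blade decomposition but never the scalar B^2 = 0, whose sign settles the classification.


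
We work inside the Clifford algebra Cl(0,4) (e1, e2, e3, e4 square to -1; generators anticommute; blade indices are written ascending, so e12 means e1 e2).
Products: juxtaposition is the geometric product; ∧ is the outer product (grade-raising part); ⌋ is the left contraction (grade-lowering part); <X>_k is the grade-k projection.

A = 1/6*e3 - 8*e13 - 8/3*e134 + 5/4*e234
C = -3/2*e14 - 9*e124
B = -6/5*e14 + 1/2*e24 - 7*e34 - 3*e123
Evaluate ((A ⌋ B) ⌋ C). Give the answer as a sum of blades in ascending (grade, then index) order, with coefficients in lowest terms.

step 1: 24*e2 + 7/6*e4 + 1/2*e12
step 2: -7/4*e1 + 9/2*e4 + 21/2*e12 - 216*e14
Answer: -7/4*e1 + 9/2*e4 + 21/2*e12 - 216*e14


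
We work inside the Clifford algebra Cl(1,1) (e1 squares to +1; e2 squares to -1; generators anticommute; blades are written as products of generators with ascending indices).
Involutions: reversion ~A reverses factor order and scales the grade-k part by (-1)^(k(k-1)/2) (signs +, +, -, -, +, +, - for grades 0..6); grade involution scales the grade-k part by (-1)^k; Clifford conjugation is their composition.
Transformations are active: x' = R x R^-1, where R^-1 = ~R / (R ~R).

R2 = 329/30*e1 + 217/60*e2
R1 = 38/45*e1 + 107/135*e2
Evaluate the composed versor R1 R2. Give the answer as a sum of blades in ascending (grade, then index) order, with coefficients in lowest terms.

Distribute over the terms of R1 (each basis-blade product reordered to ascending indices, repeated generators contracted through their squares):
(38/45*e1) R2 = 6251/675 + 4123/1350*e1 e2
(107/135*e2) R2 = -23219/8100 - 35203/4050*e1 e2
Summing the partial products and collecting blades:
Answer: 51793/8100 - 11417/2025*e1 e2


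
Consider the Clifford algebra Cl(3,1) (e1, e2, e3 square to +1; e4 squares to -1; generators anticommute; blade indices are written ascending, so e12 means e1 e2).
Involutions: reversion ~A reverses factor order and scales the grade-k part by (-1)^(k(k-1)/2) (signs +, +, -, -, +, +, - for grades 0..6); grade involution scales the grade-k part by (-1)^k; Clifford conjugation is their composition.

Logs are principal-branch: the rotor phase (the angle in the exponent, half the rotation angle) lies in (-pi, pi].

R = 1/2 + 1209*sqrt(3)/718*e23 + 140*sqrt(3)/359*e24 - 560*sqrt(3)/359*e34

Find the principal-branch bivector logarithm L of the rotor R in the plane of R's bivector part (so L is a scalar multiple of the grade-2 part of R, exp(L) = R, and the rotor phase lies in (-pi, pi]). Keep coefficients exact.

The scalar part of R is 1/2, so the principal-branch rotor phase is pinned; divide the bivector part by its sine to get the unit plane — L is the phase times that plane.
Concretely: cos(phase) = 1/2 gives phase = ±pi/3, and since phase/sin(phase) is even the sign is immaterial: L = (phase/sin(phase)) * <R>_2 = (2*sqrt(3)*pi/9) * <R>_2.
Answer: 403*pi/359*e23 + 280*pi/1077*e24 - 1120*pi/1077*e34


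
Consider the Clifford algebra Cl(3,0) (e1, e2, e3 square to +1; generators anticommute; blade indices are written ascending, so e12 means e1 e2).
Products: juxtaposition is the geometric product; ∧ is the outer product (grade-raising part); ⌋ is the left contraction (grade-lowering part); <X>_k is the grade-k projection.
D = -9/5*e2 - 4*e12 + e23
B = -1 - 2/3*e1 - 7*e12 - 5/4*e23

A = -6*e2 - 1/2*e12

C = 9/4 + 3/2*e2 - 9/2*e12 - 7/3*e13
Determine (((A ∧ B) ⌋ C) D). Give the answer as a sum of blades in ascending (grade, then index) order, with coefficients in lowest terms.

step 1: 6*e2 - 7/2*e12
step 2: -27/4 + 27*e1
step 3: -1917/20*e2 - 108/5*e12 - 27/4*e23 + 27*e123
Answer: -1917/20*e2 - 108/5*e12 - 27/4*e23 + 27*e123


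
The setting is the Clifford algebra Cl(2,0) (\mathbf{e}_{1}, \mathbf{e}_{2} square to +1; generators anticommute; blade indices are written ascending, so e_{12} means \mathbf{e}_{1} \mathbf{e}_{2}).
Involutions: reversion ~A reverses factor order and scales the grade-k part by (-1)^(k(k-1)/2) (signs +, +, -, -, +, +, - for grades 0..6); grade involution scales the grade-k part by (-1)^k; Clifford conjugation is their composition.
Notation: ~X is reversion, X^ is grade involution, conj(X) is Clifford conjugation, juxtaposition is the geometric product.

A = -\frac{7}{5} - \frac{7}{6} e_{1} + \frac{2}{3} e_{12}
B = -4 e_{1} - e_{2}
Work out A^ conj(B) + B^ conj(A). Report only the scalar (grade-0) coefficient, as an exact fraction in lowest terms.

first term: \frac{14}{3} - \frac{74}{15} e_{1} - \frac{61}{15} e_{2} + \frac{7}{6} e_{12}
second term: \frac{14}{3} - \frac{74}{15} e_{1} - \frac{61}{15} e_{2} - \frac{7}{6} e_{12}
Answer: \frac{28}{3}


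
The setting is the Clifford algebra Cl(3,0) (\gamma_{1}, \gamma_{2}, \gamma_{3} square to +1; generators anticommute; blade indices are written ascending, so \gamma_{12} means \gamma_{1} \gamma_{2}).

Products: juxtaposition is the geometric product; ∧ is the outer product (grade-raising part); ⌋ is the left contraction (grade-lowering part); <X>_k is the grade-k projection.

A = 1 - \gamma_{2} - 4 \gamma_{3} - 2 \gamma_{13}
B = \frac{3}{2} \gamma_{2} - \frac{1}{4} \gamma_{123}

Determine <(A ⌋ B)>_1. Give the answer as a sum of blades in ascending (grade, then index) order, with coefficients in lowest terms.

step 1: -\frac{3}{2} + 2 \gamma_{2} + \gamma_{12} - \frac{1}{4} \gamma_{13} - \frac{1}{4} \gamma_{123}
step 2: 2 \gamma_{2}
Answer: 2 \gamma_{2}


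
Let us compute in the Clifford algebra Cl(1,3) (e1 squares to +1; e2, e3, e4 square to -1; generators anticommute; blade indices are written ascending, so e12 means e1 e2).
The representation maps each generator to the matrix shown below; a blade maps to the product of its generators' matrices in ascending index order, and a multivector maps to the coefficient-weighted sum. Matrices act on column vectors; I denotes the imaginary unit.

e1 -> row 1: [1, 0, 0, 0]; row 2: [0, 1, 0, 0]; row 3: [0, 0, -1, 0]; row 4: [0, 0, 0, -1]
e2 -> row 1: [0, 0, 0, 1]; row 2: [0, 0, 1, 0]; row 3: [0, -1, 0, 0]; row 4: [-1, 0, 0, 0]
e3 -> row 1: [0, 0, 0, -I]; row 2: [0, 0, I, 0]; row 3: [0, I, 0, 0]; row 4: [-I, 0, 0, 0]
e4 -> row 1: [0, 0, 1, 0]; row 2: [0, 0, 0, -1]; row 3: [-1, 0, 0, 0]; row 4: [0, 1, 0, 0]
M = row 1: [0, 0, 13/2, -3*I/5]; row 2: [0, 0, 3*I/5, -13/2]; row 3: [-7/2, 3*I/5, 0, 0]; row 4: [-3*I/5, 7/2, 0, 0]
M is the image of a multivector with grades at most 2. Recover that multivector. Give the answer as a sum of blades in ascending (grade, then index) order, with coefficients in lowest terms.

Method: the blade images are trace-orthogonal — tr(rho(e_A) rho(e_B)^-1) = 4 if A = B and 0 otherwise — and rho(e_A)^-1 = (e_A)^2 * rho(e_A) with (e_A)^2 = +1 or -1, so the coefficient of e_A in the preimage is (e_A)^2 * tr(M rho(e_A))/4.
Nonzero projections over blades of grade <= 2: e3: (e3)^2 = -1, tr(M rho(e3)) = -12/5, coefficient 3/5; e4: (e4)^2 = -1, tr(M rho(e4)) = -20, coefficient 5; e14: (e14)^2 = +1, tr(M rho(e14)) = 6, coefficient 3/2. Every other blade of grade <= 2 projects to 0.
Answer: 3/5*e3 + 5*e4 + 3/2*e14


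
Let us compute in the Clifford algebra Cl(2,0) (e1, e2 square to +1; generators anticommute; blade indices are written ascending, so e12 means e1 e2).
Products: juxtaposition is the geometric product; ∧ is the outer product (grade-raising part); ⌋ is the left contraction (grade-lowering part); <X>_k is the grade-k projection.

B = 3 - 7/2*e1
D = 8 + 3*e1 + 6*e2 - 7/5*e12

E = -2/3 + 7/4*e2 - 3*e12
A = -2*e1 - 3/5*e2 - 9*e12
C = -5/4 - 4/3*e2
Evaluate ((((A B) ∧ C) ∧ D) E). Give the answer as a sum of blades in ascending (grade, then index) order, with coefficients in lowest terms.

step 1: 7 - 6*e1 - 333/10*e2 - 291/10*e12
step 2: -35/4 + 15/2*e1 + 775/24*e2 + 355/8*e12
step 3: -70 + 135/4*e1 + 1235/6*e2 + 2523/8*e12
step 4: 1353 + 36701/32*e1 - 12995/36*e2 + 941/16*e12
Answer: 1353 + 36701/32*e1 - 12995/36*e2 + 941/16*e12


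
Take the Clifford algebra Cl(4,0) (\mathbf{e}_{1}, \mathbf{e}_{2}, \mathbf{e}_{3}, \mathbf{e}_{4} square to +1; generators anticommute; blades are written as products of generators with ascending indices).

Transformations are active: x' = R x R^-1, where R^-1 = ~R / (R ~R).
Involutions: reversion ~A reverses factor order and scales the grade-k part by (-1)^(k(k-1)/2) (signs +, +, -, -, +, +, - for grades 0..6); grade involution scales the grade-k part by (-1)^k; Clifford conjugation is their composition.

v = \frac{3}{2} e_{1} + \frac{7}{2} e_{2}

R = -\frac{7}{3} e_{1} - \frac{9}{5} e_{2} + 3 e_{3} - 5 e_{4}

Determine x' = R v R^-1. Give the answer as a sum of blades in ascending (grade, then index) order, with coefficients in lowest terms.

~R = -\frac{7}{3} e_{1} - \frac{9}{5} e_{2} + 3 e_{3} - 5 e_{4}, and R ~R = \frac{9604}{225}, so R^-1 = ~R / (\frac{9604}{225}).
R v = -\frac{49}{5} - \frac{82}{15} e_{1} e_{2} - \frac{9}{2} e_{1} e_{3} + \frac{15}{2} e_{1} e_{4} - \frac{21}{2} e_{2} e_{3} + \frac{35}{2} e_{2} e_{4}
Answer: -\frac{3}{7} e_{1} - \frac{131}{49} e_{2} - \frac{135}{98} e_{3} + \frac{225}{98} e_{4}


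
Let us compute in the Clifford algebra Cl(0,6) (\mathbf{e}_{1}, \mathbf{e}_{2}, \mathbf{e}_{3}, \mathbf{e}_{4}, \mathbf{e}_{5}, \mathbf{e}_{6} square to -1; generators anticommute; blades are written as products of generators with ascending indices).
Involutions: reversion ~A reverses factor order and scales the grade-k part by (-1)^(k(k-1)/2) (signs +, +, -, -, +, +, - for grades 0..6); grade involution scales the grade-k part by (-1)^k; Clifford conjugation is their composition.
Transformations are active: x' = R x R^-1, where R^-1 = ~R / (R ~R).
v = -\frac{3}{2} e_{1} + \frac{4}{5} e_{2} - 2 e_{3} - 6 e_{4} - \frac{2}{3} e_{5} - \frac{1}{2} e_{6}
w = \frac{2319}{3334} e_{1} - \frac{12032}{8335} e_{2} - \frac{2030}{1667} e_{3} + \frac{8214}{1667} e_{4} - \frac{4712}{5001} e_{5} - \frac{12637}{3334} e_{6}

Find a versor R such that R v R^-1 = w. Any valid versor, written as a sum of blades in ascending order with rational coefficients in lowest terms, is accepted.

Equal squares first: v^2 = w^2 = -\frac{19613}{450}. Then v + w = -\frac{1341}{1667} e_{1} - \frac{5364}{8335} e_{2} - \frac{5364}{1667} e_{3} - \frac{1788}{1667} e_{4} - \frac{2682}{1667} e_{5} - \frac{7152}{1667} e_{6} is a versor taking v to w, provided it is invertible.
Answer: -\frac{1341}{1667} e_{1} - \frac{5364}{8335} e_{2} - \frac{5364}{1667} e_{3} - \frac{1788}{1667} e_{4} - \frac{2682}{1667} e_{5} - \frac{7152}{1667} e_{6}


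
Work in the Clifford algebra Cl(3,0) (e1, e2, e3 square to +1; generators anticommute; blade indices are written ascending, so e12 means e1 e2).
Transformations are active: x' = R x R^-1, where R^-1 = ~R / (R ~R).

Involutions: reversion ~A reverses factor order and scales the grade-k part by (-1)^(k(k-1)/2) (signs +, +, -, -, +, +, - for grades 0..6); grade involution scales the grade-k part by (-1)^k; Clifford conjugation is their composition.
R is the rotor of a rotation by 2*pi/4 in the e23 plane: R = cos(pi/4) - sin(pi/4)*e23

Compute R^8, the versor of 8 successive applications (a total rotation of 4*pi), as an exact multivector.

Rotor phase runs at HALF the rotation angle; powers of one rotor simply add phase, so after 8 steps in e23 the phase is 8*pi/4 = 2*pi and R^8 = cos(2*pi) - sin(2*pi)*e23.
cos(2*pi) = 1 and sin(2*pi) = 0, so R^8 = 1. The total rotation 4*pi is 2 full turns, so every vector returns to itself, yet the rotor is +1, back on the identity sheet (an even number of 2*pi turns).
Answer: 1


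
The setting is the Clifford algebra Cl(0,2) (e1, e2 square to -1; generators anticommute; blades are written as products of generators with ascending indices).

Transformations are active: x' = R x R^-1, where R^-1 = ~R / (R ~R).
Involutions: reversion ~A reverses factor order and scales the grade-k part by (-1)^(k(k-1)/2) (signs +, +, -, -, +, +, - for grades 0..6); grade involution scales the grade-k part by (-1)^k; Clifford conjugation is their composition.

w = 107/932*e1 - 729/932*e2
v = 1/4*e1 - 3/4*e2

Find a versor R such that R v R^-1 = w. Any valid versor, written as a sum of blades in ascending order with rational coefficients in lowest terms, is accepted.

The midline construction: v and w both square to -5/8, so reflecting in their sum 85/233*e1 - 357/233*e2 exchanges them.
Answer: 85/233*e1 - 357/233*e2


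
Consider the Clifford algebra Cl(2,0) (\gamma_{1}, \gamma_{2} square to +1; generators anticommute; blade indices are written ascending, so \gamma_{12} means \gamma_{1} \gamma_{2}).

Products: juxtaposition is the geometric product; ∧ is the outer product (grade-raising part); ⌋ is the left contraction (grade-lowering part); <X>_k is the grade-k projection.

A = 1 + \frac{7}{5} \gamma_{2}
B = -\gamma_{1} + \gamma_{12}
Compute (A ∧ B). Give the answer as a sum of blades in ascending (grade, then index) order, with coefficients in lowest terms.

step 1: -\gamma_{1} + \frac{12}{5} \gamma_{12}
Answer: -\gamma_{1} + \frac{12}{5} \gamma_{12}


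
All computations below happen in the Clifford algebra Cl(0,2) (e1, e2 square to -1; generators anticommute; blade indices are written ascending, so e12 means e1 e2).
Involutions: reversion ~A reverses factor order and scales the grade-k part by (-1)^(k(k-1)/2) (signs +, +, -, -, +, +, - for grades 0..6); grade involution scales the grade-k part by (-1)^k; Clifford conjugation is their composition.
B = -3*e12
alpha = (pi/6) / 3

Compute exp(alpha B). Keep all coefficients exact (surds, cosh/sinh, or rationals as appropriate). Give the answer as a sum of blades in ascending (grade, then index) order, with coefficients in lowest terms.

B^2 = (-3)^2*(e12)^2 = 9*(-1) = -9 (a basis 2-blade squares to minus the product of its generators' squares).
B^2 = -9 — circular case — the even/odd split gives cos and sin: l = 3, alpha*l = pi/6, so exp(alpha B) = cos(pi/6) + (sin(pi/6)/3)*B = sqrt(3)/2 + (1/6)*B.
Answer: sqrt(3)/2 - 1/2*e12


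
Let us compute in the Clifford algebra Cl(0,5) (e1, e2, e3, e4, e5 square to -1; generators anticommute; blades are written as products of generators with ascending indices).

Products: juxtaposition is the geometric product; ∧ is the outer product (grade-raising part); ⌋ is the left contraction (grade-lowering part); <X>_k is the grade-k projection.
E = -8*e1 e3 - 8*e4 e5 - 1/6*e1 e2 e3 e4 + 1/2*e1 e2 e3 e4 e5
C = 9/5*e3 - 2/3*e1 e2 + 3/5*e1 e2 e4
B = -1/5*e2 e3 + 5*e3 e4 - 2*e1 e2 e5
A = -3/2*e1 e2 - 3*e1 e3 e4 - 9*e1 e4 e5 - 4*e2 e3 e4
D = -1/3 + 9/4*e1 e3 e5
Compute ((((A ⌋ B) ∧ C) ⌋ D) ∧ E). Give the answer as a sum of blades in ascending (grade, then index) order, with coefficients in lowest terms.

step 1: -3*e5
step 2: 27/5*e3 e5 + 2*e1 e2 e5 + 9/5*e1 e2 e4 e5
step 3: -243/20*e1
step 4: 486/5*e1 e4 e5
Answer: 486/5*e1 e4 e5


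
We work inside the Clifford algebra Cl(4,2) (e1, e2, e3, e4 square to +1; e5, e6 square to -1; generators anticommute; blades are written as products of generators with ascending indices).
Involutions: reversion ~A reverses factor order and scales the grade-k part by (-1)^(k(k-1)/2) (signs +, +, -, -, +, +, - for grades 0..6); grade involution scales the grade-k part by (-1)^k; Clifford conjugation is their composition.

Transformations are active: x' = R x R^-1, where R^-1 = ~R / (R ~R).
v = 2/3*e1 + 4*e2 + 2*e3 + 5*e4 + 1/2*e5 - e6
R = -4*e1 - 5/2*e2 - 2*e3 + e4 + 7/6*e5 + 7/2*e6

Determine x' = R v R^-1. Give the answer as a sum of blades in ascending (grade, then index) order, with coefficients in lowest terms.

~R = -4*e1 - 5/2*e2 - 2*e3 + e4 + 7/6*e5 + 7/2*e6, and R ~R = 491/36, so R^-1 = ~R / (491/36).
R v = -35/4 - 43/3*e1 e2 - 20/3*e1 e3 - 62/3*e1 e4 - 25/9*e1 e5 + 5/3*e1 e6 + 3*e2 e3 - 33/2*e2 e4 - 71/12*e2 e5 - 23/2*e2 e6 - 12*e3 e4 - 10/3*e3 e5 - 5*e3 e6 - 16/3*e4 e5 - 37/2*e4 e6 - 35/12*e5 e6
Answer: 6578/1473*e1 - 389/491*e2 + 278/491*e3 - 3085/491*e4 - 1961/982*e5 - 1714/491*e6


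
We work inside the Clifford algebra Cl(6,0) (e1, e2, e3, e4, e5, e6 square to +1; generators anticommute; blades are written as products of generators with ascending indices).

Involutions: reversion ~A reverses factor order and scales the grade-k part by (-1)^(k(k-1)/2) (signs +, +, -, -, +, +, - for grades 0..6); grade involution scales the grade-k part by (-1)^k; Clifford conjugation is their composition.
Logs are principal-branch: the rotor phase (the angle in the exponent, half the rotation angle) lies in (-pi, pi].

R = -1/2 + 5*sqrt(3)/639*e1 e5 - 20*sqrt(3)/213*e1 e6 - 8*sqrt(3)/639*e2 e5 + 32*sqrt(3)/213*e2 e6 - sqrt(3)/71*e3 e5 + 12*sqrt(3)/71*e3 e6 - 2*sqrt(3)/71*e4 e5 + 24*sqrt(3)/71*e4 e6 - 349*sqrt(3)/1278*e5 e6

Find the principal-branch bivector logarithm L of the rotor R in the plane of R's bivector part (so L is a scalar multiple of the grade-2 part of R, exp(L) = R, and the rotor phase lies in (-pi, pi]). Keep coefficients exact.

The scalar part of R is -1/2, and that scalar determines the rotor phase on the principal branch; recovering the unit plane as bivector-part over sine of the phase gives L = phase * plane.
Concretely: cos(phase) = -1/2 gives phase = ±2*pi/3, and since phase/sin(phase) is even the sign is immaterial: L = (phase/sin(phase)) * <R>_2 = (4*sqrt(3)*pi/9) * <R>_2.
Answer: 20*pi/1917*e1 e5 - 80*pi/639*e1 e6 - 32*pi/1917*e2 e5 + 128*pi/639*e2 e6 - 4*pi/213*e3 e5 + 16*pi/71*e3 e6 - 8*pi/213*e4 e5 + 32*pi/71*e4 e6 - 698*pi/1917*e5 e6


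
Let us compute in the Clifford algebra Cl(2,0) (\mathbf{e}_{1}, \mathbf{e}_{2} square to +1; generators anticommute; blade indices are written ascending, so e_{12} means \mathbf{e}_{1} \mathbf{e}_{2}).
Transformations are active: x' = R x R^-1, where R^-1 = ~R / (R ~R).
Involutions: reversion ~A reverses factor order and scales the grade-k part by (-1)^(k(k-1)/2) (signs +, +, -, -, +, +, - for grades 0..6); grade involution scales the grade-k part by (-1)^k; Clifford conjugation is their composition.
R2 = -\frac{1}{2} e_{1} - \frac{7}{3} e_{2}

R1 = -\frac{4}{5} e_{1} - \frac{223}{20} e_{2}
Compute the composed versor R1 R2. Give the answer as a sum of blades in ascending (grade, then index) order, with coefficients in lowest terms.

Distribute over the terms of R1 (each basis-blade product reordered to ascending indices, repeated generators contracted through their squares):
(-\frac{4}{5} e_{1}) R2 = \frac{2}{5} + \frac{28}{15} e_{12}
(-\frac{223}{20} e_{2}) R2 = \frac{1561}{60} - \frac{223}{40} e_{12}
Summing the partial products and collecting blades:
Answer: \frac{317}{12} - \frac{89}{24} e_{12}


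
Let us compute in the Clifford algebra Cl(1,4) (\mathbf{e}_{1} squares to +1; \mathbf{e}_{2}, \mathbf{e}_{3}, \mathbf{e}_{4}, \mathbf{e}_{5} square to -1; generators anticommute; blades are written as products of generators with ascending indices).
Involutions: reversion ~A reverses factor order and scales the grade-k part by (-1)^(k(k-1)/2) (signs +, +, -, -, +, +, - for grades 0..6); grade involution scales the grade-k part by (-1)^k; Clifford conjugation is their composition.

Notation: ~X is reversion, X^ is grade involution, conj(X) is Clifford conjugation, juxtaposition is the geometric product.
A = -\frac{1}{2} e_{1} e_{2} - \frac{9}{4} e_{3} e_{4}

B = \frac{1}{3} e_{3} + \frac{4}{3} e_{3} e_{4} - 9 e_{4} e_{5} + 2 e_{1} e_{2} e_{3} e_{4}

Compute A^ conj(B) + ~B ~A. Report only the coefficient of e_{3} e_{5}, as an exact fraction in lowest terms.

first term: -3 + \frac{3}{4} e_{4} + \frac{9}{2} e_{1} e_{2} - e_{3} e_{4} + \frac{81}{4} e_{3} e_{5} + \frac{1}{6} e_{1} e_{2} e_{3} + \frac{2}{3} e_{1} e_{2} e_{3} e_{4} - \frac{9}{2} e_{1} e_{2} e_{4} e_{5}
second term: 3 - \frac{3}{4} e_{4} - \frac{9}{2} e_{1} e_{2} + e_{3} e_{4} + \frac{81}{4} e_{3} e_{5} + \frac{1}{6} e_{1} e_{2} e_{3} - \frac{2}{3} e_{1} e_{2} e_{3} e_{4} + \frac{9}{2} e_{1} e_{2} e_{4} e_{5}
Answer: \frac{81}{2}


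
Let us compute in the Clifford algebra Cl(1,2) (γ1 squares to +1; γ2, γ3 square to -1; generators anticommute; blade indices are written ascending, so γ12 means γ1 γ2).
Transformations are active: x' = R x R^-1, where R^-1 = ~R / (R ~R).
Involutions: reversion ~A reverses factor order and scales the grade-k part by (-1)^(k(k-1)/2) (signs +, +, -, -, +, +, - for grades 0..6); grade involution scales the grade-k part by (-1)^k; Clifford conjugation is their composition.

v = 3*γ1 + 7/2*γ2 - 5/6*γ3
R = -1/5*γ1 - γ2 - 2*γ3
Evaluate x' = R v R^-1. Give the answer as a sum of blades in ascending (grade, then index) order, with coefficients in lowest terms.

~R = -1/5*γ1 - γ2 - 2*γ3, and R ~R = -124/25, so R^-1 = ~R / (-124/25).
R v = 37/30 + 23/10*γ12 + 37/6*γ13 + 47/6*γ23
Answer: -1079/372*γ1 - 1117/372*γ2 + 170/93*γ3


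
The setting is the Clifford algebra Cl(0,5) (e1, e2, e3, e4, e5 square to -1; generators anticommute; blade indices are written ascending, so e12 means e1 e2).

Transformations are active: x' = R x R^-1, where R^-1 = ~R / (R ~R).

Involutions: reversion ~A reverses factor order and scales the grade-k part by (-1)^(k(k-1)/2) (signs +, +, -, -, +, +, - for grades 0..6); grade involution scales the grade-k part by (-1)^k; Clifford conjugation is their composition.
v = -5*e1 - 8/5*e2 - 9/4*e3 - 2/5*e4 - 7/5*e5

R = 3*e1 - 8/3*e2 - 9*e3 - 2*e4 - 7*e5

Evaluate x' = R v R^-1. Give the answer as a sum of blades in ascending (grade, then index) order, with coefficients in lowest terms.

~R = 3*e1 - 8/3*e2 - 9*e3 - 2*e4 - 7*e5, and R ~R = -1351/9, so R^-1 = ~R / (-1351/9).
R v = -1207/60 - 272/15*e12 - 207/4*e13 - 56/5*e14 - 196/5*e15 - 42/5*e23 - 32/15*e24 - 112/15*e25 - 9/10*e34 - 63/20*e35
Answer: 78413/13510*e1 + 1196/1351*e2 - 4383/27020*e3 - 919/6755*e4 - 919/1930*e5
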